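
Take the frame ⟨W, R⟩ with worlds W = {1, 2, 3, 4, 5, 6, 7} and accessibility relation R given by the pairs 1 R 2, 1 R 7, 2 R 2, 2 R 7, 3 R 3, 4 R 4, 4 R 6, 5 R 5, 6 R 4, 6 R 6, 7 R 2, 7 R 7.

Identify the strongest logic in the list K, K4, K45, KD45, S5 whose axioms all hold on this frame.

Transitive (axiom 4): yes — every two-step R-path is closed by a direct edge.
Euclidean (axiom 5): yes — any two successors of a common world are R-related.
Serial (axiom D): yes — every world has a successor (e.g. 1 R 2).
Reflexive (axiom T): no — 1 is not related to itself.
So F validates K, K4, K45, KD45; S5 would additionally require R to be reflexive. The strongest is KD45.

KD45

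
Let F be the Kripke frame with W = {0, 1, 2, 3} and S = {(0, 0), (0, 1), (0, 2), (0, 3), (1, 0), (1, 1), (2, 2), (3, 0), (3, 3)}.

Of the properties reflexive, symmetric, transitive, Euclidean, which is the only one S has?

Reflexive: yes — every world is S-related to itself.
Symmetric: no — 0 S 2 but not 2 S 0.
Transitive: no — 1 S 0 and 0 S 2, but not 1 S 2.
Euclidean: no — 0 S 1 and 0 S 2, but not 1 S 2.
Only reflexive holds.

reflexive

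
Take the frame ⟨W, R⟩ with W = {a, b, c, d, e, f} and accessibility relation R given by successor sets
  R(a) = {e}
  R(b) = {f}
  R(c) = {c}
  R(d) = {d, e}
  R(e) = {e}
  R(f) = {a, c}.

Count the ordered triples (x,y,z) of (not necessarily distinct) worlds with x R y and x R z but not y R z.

5

Enumerating: (b,f,f), (d,e,d), (f,a,a), (f,a,c), (f,c,a).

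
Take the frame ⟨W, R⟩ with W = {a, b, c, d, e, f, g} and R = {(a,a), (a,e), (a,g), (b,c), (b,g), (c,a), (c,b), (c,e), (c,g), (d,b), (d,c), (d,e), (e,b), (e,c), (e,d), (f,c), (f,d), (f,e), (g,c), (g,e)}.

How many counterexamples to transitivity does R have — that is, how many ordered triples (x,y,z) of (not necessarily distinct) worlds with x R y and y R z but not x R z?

31

Enumerating: (a,e,b), (a,e,c), (a,e,d), (a,g,c), (b,c,a), (b,c,b), (b,c,e), (b,g,e), (c,b,c), (c,e,c), (c,e,d), (c,g,c), … and 19 more.
Total: 31.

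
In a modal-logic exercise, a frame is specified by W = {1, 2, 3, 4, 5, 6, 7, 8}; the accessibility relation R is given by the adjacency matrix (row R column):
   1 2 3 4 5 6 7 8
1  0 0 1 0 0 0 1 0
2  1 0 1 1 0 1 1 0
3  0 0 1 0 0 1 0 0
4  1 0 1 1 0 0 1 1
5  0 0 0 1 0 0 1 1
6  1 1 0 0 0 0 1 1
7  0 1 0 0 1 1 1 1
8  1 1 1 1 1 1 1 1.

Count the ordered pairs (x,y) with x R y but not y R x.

Enumerating: (1,3), (1,7), (2,1), (2,3), (2,4), (3,6), (4,1), (4,3), (4,7), (5,4), (6,1), (8,1), (8,2), (8,3).

14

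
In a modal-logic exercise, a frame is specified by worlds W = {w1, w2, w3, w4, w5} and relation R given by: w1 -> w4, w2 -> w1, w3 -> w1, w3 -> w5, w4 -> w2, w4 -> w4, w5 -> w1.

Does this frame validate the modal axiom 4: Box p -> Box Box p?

No

The schema 4 characterises exactly the transitive frames.
Transitive: no — w1 R w4 and w4 R w2, but not w1 R w2.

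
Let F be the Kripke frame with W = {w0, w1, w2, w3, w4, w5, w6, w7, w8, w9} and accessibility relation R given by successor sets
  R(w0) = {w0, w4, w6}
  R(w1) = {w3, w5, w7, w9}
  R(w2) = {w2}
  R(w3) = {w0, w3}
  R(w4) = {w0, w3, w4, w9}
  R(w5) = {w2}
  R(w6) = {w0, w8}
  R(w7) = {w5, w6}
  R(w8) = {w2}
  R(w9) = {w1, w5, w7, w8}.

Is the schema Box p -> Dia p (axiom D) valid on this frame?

Yes

Axiom D corresponds to the accessibility relation being serial.
Serial: yes — every world has a successor (e.g. w0 R w0).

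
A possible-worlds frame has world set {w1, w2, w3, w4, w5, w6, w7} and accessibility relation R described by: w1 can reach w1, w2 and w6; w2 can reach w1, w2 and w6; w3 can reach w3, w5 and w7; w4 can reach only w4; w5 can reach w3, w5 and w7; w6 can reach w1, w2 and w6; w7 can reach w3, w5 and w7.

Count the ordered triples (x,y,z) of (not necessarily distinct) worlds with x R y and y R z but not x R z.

0

R is transitive; there are no such tuples.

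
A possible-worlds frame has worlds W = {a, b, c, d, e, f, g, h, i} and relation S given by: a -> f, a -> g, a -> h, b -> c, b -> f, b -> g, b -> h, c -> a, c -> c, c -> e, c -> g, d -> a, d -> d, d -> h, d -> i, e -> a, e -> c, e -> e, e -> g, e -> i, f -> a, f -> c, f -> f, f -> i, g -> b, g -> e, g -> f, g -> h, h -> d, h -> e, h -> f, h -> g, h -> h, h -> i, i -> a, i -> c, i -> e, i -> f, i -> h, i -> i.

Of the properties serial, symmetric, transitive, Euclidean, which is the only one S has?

serial

Serial: yes — every world has a successor (e.g. a S f).
Symmetric: no — a S g but not g S a.
Transitive: no — a S f and f S c, but not a S c.
Euclidean: no — a S f and a S g, but not f S g.
Only serial holds.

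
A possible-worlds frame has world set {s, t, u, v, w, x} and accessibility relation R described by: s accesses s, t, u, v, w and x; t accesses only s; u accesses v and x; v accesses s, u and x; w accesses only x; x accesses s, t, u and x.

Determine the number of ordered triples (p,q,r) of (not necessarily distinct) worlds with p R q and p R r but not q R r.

Enumerating: (s,t,t), (s,t,u), (s,t,v), (s,t,w), (s,t,x), (s,u,s), (s,u,t), (s,u,u), (s,u,w), (s,v,t), (s,v,v), (s,v,w), … and 17 more.
Total: 29.

29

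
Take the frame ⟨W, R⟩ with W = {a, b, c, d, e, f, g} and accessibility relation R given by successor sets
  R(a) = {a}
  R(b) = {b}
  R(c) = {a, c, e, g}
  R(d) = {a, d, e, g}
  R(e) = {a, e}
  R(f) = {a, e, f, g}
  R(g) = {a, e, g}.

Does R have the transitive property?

Yes

Transitive: yes — every two-step R-path is closed by a direct edge.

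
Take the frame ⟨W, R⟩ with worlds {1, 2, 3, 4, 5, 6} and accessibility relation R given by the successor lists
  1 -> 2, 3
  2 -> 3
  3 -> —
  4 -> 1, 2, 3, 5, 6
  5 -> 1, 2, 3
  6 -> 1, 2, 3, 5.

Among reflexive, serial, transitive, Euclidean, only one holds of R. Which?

transitive

Reflexive: no — 1 is not related to itself.
Serial: no — 3 has no R-successor.
Transitive: yes — every two-step R-path is closed by a direct edge.
Euclidean: no — 1 R 3 and 1 R 2, but not 3 R 2.
Only transitive holds.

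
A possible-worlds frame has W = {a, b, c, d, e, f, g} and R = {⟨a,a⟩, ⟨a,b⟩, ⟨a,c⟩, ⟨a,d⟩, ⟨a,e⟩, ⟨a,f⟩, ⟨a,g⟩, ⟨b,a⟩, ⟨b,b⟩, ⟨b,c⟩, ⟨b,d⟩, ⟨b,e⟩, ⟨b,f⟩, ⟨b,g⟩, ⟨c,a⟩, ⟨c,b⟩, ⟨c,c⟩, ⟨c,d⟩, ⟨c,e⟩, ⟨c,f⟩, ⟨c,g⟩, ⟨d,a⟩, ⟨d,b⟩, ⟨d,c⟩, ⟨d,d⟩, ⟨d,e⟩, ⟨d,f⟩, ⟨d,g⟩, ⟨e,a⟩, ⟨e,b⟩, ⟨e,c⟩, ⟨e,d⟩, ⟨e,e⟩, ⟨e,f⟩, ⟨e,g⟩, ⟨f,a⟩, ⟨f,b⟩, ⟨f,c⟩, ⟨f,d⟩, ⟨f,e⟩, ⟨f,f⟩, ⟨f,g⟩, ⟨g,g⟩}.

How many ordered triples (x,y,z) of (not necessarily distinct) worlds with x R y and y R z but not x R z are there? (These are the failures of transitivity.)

0

R is transitive; there are no such tuples.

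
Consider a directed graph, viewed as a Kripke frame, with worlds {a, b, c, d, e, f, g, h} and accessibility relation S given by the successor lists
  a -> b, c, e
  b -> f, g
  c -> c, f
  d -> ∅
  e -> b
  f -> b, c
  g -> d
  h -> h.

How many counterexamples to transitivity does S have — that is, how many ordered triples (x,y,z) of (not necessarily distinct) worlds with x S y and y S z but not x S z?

12

Enumerating: (a,b,f), (a,b,g), (a,c,f), (b,f,b), (b,f,c), (b,g,d), (c,f,b), (e,b,f), (e,b,g), (f,b,f), (f,b,g), (f,c,f).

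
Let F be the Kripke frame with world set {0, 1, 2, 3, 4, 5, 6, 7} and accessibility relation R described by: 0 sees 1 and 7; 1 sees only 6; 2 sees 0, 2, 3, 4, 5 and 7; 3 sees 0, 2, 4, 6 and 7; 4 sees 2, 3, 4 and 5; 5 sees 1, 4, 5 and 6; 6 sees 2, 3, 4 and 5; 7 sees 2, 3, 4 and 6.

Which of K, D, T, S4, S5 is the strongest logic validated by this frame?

D

Serial (axiom D): yes — every world has a successor (e.g. 0 R 1).
Reflexive (axiom T): no — 0 is not related to itself.
Transitive (axiom 4): no — 0 R 1 and 1 R 6, but not 0 R 6.
Euclidean (axiom 5): no — 0 R 1 and 0 R 7, but not 1 R 7.
So F validates K, D; T would additionally require R to be reflexive. The strongest is D.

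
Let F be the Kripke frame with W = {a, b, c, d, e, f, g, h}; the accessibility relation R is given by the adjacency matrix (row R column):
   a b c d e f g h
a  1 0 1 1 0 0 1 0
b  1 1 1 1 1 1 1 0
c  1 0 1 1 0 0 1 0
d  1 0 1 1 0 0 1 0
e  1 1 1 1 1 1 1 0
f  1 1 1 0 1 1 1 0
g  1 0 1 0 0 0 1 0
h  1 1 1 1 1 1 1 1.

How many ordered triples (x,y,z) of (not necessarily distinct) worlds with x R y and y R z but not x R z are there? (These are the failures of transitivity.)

Enumerating: (f,a,d), (f,b,d), (f,c,d), (f,e,d), (g,a,d), (g,c,d).

6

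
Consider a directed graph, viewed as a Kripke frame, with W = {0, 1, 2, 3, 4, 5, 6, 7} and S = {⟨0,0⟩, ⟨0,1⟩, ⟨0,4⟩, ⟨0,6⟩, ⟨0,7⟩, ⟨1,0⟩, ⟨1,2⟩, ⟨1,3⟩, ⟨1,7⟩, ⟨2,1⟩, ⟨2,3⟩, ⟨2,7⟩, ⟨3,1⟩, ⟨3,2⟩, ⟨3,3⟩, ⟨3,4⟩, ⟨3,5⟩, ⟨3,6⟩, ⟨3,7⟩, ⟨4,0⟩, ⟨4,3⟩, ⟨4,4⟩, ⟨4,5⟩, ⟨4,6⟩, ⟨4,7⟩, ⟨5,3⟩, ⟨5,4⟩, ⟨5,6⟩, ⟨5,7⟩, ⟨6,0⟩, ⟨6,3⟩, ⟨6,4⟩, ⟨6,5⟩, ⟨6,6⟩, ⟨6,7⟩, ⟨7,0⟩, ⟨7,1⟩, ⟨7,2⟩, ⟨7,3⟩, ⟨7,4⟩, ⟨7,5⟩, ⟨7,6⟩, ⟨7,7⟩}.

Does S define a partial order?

No

Reflexive: no — 1 is not related to itself.
Transitive: no — 0 S 1 and 1 S 2, but not 0 S 2.
Antisymmetric: no — 0 S 1 and 1 S 0 with 0 ≠ 1.
So S is not a partial order.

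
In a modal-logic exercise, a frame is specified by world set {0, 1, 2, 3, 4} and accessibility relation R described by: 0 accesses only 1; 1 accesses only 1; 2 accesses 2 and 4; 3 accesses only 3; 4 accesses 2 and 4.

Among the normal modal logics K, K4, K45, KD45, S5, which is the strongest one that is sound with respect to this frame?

Transitive (axiom 4): yes — every two-step R-path is closed by a direct edge.
Euclidean (axiom 5): yes — any two successors of a common world are R-related.
Serial (axiom D): yes — every world has a successor (e.g. 0 R 1).
Reflexive (axiom T): no — 0 is not related to itself.
So F validates K, K4, K45, KD45; S5 would additionally require R to be reflexive. The strongest is KD45.

KD45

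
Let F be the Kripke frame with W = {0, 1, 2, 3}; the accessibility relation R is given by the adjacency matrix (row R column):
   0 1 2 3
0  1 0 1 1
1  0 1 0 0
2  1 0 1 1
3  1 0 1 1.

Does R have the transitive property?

Yes

Transitive: yes — every two-step R-path is closed by a direct edge.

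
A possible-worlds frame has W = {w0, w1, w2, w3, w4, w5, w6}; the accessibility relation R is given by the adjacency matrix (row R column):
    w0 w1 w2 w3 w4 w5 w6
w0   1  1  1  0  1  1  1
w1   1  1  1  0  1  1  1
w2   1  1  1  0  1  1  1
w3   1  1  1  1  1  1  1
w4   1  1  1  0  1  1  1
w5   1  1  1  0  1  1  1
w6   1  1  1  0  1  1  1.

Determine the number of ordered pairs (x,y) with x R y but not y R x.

Enumerating: (w3,w0), (w3,w1), (w3,w2), (w3,w4), (w3,w5), (w3,w6).

6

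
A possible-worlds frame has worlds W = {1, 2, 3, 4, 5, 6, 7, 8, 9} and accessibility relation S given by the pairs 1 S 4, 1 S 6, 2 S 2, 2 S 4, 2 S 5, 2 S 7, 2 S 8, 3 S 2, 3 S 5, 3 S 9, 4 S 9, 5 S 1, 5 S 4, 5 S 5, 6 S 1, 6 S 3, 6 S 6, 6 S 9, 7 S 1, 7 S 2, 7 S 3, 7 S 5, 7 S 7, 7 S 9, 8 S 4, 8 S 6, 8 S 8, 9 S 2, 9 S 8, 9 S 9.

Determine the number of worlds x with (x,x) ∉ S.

Enumerating: 1, 3, 4.

3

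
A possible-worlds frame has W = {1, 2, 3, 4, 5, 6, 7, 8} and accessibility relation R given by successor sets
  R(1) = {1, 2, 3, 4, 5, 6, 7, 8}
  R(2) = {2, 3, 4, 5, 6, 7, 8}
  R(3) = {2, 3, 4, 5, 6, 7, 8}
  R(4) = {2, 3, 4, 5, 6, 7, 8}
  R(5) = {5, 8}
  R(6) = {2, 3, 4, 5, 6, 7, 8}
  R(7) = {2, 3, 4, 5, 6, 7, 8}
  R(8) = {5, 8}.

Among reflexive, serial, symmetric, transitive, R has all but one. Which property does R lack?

Reflexive: yes — every world is R-related to itself.
Serial: yes — every world has a successor (e.g. 1 R 1).
Symmetric: no — 1 R 2 but not 2 R 1.
Transitive: yes — every two-step R-path is closed by a direct edge.
Only symmetric fails.

symmetric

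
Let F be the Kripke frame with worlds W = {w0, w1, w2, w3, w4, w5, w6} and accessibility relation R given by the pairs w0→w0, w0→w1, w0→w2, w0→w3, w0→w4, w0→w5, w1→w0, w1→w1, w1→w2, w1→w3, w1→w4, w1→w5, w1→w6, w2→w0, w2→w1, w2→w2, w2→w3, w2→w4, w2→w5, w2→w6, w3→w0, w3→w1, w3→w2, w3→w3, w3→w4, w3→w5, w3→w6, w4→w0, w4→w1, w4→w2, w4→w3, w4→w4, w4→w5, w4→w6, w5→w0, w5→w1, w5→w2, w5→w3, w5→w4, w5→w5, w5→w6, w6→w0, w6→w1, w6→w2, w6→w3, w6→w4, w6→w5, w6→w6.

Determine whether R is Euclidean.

Euclidean: no — w1 R w0 and w1 R w6, but not w0 R w6.

No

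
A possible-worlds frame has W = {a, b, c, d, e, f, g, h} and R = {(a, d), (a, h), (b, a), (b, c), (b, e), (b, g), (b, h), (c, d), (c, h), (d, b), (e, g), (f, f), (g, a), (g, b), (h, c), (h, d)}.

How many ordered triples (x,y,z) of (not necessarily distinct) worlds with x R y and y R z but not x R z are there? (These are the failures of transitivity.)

23

Enumerating: (a,d,b), (a,h,c), (b,a,d), (b,c,d), (b,g,b), (b,h,d), (c,d,b), (c,h,c), (d,b,a), (d,b,c), (d,b,e), (d,b,g), … and 11 more.
Total: 23.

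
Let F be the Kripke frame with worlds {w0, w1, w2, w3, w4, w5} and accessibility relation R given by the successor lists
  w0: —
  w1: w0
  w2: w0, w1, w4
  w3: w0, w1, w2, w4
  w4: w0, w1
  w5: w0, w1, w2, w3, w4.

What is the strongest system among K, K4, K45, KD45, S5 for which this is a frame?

K4

Transitive (axiom 4): yes — every two-step R-path is closed by a direct edge.
Euclidean (axiom 5): no — w2 R w0 and w2 R w1, but not w0 R w1.
Serial (axiom D): no — w0 has no R-successor.
Reflexive (axiom T): no — w0 is not related to itself.
So F validates K, K4; K45 would additionally require R to be Euclidean. The strongest is K4.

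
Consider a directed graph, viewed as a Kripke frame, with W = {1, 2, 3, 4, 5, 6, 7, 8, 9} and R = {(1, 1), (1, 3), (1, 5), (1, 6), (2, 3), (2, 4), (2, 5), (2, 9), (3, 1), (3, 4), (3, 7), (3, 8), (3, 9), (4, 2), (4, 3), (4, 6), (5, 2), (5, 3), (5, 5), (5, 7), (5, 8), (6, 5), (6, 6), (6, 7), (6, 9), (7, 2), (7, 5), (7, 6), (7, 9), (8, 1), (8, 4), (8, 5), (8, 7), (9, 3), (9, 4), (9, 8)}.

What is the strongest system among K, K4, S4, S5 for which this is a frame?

K

Transitive (axiom 4): no — 1 R 3 and 3 R 4, but not 1 R 4.
Reflexive (axiom T): no — 2 is not related to itself.
Euclidean (axiom 5): no — 1 R 3 and 1 R 5, but not 3 R 5.
So F validates K; K4 would additionally require R to be transitive. The strongest is K.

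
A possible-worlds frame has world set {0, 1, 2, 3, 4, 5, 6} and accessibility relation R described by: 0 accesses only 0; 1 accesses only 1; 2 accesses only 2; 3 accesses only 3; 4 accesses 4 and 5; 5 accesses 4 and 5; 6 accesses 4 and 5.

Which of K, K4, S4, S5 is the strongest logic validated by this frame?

Transitive (axiom 4): yes — every two-step R-path is closed by a direct edge.
Reflexive (axiom T): no — 6 is not related to itself.
Euclidean (axiom 5): yes — any two successors of a common world are R-related.
So F validates K, K4; S4 would additionally require R to be reflexive. The strongest is K4.

K4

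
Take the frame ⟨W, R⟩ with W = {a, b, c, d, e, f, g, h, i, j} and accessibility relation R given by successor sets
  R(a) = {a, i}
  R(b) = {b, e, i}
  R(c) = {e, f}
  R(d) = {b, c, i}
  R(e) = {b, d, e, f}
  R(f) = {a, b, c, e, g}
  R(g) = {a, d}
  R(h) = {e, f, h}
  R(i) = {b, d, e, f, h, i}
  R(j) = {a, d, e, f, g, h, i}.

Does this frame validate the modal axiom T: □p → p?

The schema T characterises exactly the reflexive frames.
Reflexive: no — c is not related to itself.

No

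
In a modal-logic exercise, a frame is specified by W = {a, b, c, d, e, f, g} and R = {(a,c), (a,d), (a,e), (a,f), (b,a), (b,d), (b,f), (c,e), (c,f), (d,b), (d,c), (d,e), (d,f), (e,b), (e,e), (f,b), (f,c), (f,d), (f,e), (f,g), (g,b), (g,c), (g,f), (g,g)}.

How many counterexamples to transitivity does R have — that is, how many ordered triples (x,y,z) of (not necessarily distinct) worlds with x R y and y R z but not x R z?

Enumerating: (a,d,b), (a,e,b), (a,f,b), (a,f,g), (b,a,c), (b,a,e), (b,d,b), (b,d,c), (b,d,e), (b,f,b), (b,f,c), (b,f,e), … and 23 more.
Total: 35.

35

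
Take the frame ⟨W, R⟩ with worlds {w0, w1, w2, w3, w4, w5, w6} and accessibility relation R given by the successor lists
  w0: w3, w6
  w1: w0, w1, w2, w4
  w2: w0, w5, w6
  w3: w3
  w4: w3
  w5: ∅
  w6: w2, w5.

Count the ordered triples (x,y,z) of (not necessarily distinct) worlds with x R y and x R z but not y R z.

Enumerating: (w0,w3,w6), (w0,w6,w3), (w0,w6,w6), (w1,w0,w0), (w1,w0,w1), (w1,w0,w2), (w1,w0,w4), (w1,w2,w1), (w1,w2,w2), (w1,w2,w4), (w1,w4,w0), (w1,w4,w1), … and 12 more.
Total: 24.

24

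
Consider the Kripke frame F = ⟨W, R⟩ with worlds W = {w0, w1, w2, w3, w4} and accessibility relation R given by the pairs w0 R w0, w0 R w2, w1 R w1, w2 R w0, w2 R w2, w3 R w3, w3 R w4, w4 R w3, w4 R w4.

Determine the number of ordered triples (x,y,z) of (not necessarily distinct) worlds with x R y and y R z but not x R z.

0

R is transitive; there are no such tuples.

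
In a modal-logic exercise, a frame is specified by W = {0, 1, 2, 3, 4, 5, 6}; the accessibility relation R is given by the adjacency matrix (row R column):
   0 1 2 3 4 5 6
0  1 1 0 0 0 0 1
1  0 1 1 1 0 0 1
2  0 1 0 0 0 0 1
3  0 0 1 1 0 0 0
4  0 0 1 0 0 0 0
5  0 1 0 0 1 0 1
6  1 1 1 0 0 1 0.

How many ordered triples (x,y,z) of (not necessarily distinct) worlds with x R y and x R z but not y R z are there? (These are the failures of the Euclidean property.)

28

Enumerating: (0,1,0), (0,6,6), (1,2,2), (1,2,3), (1,3,1), (1,3,6), (1,6,3), (1,6,6), (2,6,6), (3,2,2), (3,2,3), (4,2,2), … and 16 more.
Total: 28.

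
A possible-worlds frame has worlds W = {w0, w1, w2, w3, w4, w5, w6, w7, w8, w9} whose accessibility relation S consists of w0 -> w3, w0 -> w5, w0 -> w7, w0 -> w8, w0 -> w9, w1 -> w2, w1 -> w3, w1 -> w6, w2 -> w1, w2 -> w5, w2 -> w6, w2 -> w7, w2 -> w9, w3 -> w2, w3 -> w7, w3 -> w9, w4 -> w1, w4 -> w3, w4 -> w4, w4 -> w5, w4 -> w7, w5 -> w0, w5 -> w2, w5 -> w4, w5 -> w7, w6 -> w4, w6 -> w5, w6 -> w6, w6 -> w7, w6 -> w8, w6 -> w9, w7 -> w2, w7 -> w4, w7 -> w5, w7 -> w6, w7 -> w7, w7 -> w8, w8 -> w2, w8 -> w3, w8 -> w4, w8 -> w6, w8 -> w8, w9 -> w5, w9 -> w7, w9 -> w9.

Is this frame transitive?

Transitive: no — w0 S w3 and w3 S w2, but not w0 S w2.

No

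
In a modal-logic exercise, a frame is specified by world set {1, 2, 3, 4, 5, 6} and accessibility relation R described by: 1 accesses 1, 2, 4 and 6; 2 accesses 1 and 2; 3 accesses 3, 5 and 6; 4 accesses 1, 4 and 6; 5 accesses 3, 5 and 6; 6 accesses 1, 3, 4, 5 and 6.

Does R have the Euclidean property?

Euclidean: no — 1 R 2 and 1 R 4, but not 2 R 4.

No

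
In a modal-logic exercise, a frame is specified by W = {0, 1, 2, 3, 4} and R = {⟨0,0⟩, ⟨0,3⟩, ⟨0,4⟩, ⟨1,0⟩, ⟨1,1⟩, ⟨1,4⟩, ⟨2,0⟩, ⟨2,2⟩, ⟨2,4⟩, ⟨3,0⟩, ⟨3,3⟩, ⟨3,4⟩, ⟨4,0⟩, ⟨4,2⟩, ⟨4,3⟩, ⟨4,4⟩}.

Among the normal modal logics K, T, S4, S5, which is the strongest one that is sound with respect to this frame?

T

Reflexive (axiom T): yes — every world is R-related to itself.
Transitive (axiom 4): no — 0 R 4 and 4 R 2, but not 0 R 2.
Euclidean (axiom 5): no — 4 R 0 and 4 R 2, but not 0 R 2.
So F validates K, T; S4 would additionally require R to be transitive. The strongest is T.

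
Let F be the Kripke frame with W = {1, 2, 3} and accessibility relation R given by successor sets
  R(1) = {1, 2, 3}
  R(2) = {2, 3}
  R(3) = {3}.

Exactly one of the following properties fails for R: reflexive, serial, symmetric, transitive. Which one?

Reflexive: yes — every world is R-related to itself.
Serial: yes — every world has a successor (e.g. 1 R 1).
Symmetric: no — 1 R 2 but not 2 R 1.
Transitive: yes — every two-step R-path is closed by a direct edge.
Only symmetric fails.

symmetric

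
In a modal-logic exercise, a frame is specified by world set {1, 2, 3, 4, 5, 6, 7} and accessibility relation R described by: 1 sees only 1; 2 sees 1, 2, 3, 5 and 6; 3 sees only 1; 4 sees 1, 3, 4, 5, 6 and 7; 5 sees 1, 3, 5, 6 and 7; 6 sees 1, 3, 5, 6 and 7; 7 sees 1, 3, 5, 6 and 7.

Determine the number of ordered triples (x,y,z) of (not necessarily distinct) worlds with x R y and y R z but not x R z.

Enumerating: (2,5,7), (2,6,7).

2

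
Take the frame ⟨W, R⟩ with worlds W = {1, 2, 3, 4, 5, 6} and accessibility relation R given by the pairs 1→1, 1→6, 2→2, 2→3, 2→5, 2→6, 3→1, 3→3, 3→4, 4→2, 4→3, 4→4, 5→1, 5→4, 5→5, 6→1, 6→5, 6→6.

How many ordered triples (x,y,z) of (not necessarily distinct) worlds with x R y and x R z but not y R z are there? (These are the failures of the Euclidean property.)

Enumerating: (2,3,2), (2,3,5), (2,3,6), (2,5,2), (2,5,3), (2,5,6), (2,6,2), (2,6,3), (3,1,3), (3,1,4), (3,4,1), (4,2,4), … and 7 more.
Total: 19.

19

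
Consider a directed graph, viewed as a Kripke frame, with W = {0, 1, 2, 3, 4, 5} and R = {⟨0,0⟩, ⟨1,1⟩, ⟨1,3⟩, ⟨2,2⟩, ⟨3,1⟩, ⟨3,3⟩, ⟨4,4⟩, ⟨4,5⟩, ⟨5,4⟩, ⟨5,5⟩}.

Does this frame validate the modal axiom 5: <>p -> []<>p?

Yes

By correspondence theory, 5 is valid on a frame iff R is Euclidean.
Euclidean: yes — any two successors of a common world are R-related.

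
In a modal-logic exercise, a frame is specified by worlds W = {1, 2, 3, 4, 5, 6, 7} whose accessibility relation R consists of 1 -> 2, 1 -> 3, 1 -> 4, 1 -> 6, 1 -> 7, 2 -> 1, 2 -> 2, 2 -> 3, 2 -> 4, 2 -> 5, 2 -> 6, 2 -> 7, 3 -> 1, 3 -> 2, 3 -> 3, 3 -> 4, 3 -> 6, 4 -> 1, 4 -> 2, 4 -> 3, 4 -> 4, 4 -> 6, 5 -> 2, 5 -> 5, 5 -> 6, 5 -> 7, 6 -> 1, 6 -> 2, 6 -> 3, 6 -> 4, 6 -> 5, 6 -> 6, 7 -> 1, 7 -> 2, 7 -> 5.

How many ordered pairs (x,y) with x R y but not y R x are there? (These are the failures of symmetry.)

R is symmetric; there are no such tuples.

0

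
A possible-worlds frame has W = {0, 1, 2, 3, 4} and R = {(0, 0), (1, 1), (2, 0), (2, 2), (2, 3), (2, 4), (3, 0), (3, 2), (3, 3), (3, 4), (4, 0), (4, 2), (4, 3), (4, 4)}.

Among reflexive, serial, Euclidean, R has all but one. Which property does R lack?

Euclidean

Reflexive: yes — every world is R-related to itself.
Serial: yes — every world has a successor (e.g. 0 R 0).
Euclidean: no — 2 R 0 and 2 R 3, but not 0 R 3.
Only Euclidean fails.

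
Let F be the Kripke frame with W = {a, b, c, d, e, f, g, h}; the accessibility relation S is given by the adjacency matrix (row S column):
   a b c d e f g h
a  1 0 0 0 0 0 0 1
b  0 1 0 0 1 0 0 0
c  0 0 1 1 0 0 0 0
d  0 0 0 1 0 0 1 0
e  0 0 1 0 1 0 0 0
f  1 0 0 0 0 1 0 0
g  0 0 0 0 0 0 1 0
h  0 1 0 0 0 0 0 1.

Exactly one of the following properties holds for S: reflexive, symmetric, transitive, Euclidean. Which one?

Reflexive: yes — every world is S-related to itself.
Symmetric: no — a S h but not h S a.
Transitive: no — a S h and h S b, but not a S b.
Euclidean: no — a S h and a S a, but not h S a.
Only reflexive holds.

reflexive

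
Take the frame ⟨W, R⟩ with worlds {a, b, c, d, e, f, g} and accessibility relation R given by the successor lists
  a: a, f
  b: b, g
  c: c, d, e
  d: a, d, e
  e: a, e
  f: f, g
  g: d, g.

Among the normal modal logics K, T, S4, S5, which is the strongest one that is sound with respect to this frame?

T

Reflexive (axiom T): yes — every world is R-related to itself.
Transitive (axiom 4): no — a R f and f R g, but not a R g.
Euclidean (axiom 5): no — c R e and c R d, but not e R d.
So F validates K, T; S4 would additionally require R to be transitive. The strongest is T.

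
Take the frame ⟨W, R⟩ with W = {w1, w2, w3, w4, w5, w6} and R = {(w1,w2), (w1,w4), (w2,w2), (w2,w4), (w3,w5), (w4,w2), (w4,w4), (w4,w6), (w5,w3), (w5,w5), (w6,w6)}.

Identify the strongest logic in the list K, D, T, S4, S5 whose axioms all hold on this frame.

Serial (axiom D): yes — every world has a successor (e.g. w1 R w2).
Reflexive (axiom T): no — w1 is not related to itself.
Transitive (axiom 4): no — w1 R w4 and w4 R w6, but not w1 R w6.
Euclidean (axiom 5): no — w4 R w2 and w4 R w6, but not w2 R w6.
So F validates K, D; T would additionally require R to be reflexive. The strongest is D.

D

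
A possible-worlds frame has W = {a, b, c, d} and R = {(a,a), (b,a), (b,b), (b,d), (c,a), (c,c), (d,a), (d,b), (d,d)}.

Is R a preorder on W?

Reflexive: yes — every world is R-related to itself.
Transitive: yes — every two-step R-path is closed by a direct edge.
So R is a preorder.

Yes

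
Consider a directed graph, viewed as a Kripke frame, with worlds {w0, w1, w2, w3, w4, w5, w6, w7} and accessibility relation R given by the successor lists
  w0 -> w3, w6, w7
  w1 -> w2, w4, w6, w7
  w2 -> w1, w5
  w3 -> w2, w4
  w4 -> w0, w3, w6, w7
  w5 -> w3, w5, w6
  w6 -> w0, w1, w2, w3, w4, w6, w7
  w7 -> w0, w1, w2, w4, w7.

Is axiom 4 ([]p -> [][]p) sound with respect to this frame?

No

The schema 4 characterises exactly the transitive frames.
Transitive: no — w0 R w3 and w3 R w2, but not w0 R w2.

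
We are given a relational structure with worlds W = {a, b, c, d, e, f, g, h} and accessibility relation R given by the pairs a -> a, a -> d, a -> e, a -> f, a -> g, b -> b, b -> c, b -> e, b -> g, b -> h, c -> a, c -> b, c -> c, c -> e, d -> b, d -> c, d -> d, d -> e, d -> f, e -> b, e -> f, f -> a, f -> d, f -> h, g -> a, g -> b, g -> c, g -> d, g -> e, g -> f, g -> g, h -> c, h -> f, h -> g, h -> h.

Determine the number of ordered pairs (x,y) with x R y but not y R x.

15

Enumerating: (a,d), (a,e), (b,h), (c,a), (c,e), (d,b), (d,c), (d,e), (e,f), (g,c), (g,d), (g,e), (g,f), (h,c), (h,g).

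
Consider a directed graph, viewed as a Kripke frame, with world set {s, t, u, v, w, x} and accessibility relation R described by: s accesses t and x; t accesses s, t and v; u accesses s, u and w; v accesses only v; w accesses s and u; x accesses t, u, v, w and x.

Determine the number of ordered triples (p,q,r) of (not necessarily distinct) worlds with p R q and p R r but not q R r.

25

Enumerating: (s,t,x), (t,s,s), (t,s,v), (t,v,s), (t,v,t), (u,s,s), (u,s,u), (u,s,w), (u,w,w), (w,s,s), (w,s,u), (x,t,u), … and 13 more.
Total: 25.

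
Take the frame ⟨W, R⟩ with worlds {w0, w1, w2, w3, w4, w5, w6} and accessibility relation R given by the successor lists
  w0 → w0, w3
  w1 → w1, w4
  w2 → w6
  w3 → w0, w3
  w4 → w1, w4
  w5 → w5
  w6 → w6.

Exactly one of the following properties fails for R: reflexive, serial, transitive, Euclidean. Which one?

reflexive

Reflexive: no — w2 is not related to itself.
Serial: yes — every world has a successor (e.g. w0 R w0).
Transitive: yes — every two-step R-path is closed by a direct edge.
Euclidean: yes — any two successors of a common world are R-related.
Only reflexive fails.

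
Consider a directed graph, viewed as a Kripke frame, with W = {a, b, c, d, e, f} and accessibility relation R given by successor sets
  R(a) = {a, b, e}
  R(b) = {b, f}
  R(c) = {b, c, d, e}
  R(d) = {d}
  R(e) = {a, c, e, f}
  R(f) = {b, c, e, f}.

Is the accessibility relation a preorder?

Reflexive: yes — every world is R-related to itself.
Transitive: no — a R b and b R f, but not a R f.
So R is not a preorder.

No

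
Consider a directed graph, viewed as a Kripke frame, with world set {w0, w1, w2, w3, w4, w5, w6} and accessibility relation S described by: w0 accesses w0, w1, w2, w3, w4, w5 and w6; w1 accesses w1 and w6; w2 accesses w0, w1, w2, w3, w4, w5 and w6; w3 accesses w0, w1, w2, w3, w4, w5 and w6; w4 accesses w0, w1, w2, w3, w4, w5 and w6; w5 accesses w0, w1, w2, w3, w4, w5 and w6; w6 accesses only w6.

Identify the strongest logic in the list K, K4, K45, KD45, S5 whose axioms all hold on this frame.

Transitive (axiom 4): yes — every two-step S-path is closed by a direct edge.
Euclidean (axiom 5): no — w0 S w1 and w0 S w2, but not w1 S w2.
Serial (axiom D): yes — every world has a successor (e.g. w0 S w0).
Reflexive (axiom T): yes — every world is S-related to itself.
So F validates K, K4; K45 would additionally require S to be Euclidean. The strongest is K4.

K4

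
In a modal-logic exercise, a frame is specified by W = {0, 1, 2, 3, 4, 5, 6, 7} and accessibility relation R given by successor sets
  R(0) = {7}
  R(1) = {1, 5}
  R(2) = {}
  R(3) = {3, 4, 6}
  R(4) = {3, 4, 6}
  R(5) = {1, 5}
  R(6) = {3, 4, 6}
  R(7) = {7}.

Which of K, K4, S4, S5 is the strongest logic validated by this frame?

K4

Transitive (axiom 4): yes — every two-step R-path is closed by a direct edge.
Reflexive (axiom T): no — 0 is not related to itself.
Euclidean (axiom 5): yes — any two successors of a common world are R-related.
So F validates K, K4; S4 would additionally require R to be reflexive. The strongest is K4.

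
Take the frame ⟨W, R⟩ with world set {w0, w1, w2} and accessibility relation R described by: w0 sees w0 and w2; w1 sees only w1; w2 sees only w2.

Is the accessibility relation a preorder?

Reflexive: yes — every world is R-related to itself.
Transitive: yes — every two-step R-path is closed by a direct edge.
So R is a preorder.

Yes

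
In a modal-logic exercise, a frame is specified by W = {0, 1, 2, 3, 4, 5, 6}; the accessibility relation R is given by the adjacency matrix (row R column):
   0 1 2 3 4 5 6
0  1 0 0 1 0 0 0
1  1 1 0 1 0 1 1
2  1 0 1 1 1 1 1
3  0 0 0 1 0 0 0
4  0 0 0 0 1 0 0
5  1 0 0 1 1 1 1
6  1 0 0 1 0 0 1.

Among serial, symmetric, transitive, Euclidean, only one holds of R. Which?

serial

Serial: yes — every world has a successor (e.g. 0 R 0).
Symmetric: no — 0 R 3 but not 3 R 0.
Transitive: no — 1 R 5 and 5 R 4, but not 1 R 4.
Euclidean: no — 1 R 0 and 1 R 5, but not 0 R 5.
Only serial holds.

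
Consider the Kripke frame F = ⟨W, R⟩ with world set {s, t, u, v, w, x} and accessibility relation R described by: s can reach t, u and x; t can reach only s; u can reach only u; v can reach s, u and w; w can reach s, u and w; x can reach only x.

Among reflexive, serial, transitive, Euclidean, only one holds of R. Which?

serial

Reflexive: no — s is not related to itself.
Serial: yes — every world has a successor (e.g. s R t).
Transitive: no — t R s and s R u, but not t R u.
Euclidean: no — s R t and s R u, but not t R u.
Only serial holds.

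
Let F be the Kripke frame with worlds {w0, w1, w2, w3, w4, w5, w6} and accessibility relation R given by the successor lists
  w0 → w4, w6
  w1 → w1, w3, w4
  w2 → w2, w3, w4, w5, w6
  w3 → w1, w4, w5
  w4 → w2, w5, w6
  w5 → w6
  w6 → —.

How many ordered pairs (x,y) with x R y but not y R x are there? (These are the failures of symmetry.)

Enumerating: (w0,w4), (w0,w6), (w1,w4), (w2,w3), (w2,w5), (w2,w6), (w3,w4), (w3,w5), (w4,w5), (w4,w6), (w5,w6).

11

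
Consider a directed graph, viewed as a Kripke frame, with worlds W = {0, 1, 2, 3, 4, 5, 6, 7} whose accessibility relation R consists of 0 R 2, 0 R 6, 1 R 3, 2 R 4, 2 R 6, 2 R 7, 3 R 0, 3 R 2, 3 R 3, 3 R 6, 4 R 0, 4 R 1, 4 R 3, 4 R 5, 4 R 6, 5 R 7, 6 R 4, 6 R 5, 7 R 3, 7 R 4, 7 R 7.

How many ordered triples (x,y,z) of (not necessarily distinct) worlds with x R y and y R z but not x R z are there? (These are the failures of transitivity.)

Enumerating: (0,2,4), (0,2,7), (0,6,4), (0,6,5), (1,3,0), (1,3,2), (1,3,6), (2,4,0), (2,4,1), (2,4,3), (2,4,5), (2,6,5), … and 23 more.
Total: 35.

35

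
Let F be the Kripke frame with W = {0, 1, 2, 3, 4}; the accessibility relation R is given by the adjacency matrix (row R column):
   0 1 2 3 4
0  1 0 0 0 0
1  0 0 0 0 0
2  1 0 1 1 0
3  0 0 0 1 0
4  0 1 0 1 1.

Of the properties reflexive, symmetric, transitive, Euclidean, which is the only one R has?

transitive

Reflexive: no — 1 is not related to itself.
Symmetric: no — 2 R 0 but not 0 R 2.
Transitive: yes — every two-step R-path is closed by a direct edge.
Euclidean: no — 2 R 0 and 2 R 3, but not 0 R 3.
Only transitive holds.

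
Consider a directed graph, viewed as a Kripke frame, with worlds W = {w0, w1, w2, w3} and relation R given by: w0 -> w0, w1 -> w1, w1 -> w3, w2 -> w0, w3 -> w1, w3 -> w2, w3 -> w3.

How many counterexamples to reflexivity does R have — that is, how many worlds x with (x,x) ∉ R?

Enumerating: w2.

1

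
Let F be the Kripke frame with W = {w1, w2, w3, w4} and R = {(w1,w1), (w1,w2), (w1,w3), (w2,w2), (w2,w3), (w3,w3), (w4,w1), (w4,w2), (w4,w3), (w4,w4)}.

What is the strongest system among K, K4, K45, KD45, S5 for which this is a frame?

K4

Transitive (axiom 4): yes — every two-step R-path is closed by a direct edge.
Euclidean (axiom 5): no — w1 R w3 and w1 R w2, but not w3 R w2.
Serial (axiom D): yes — every world has a successor (e.g. w1 R w1).
Reflexive (axiom T): yes — every world is R-related to itself.
So F validates K, K4; K45 would additionally require R to be Euclidean. The strongest is K4.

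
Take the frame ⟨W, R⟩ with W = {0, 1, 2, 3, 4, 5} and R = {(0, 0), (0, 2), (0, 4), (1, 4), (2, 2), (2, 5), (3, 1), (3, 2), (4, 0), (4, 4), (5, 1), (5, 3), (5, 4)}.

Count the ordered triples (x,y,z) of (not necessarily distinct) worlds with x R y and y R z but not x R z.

10

Enumerating: (0,2,5), (1,4,0), (2,5,1), (2,5,3), (2,5,4), (3,1,4), (3,2,5), (4,0,2), (5,3,2), (5,4,0).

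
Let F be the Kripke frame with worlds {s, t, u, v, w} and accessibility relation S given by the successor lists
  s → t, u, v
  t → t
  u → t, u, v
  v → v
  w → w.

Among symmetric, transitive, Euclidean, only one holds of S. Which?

Symmetric: no — s S t but not t S s.
Transitive: yes — every two-step S-path is closed by a direct edge.
Euclidean: no — s S t and s S u, but not t S u.
Only transitive holds.

transitive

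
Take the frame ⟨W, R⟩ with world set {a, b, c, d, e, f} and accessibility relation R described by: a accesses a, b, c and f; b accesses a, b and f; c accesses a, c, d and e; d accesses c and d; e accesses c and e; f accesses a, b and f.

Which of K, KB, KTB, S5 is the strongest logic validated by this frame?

Symmetric (axiom B): yes — every pair in R has its reverse in R.
Reflexive (axiom T): yes — every world is R-related to itself.
Euclidean (axiom 5): no — a R b and a R c, but not b R c.
So F validates K, KB, KTB; S5 would additionally require R to be Euclidean. The strongest is KTB.

KTB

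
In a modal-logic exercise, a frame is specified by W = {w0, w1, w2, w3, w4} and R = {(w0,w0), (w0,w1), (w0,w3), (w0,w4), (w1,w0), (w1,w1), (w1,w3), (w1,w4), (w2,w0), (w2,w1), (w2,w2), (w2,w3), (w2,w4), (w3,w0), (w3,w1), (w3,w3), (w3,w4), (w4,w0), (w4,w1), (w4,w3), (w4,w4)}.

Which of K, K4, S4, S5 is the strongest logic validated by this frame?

S4

Transitive (axiom 4): yes — every two-step R-path is closed by a direct edge.
Reflexive (axiom T): yes — every world is R-related to itself.
Euclidean (axiom 5): no — w2 R w0 and w2 R w2, but not w0 R w2.
So F validates K, K4, S4; S5 would additionally require R to be Euclidean. The strongest is S4.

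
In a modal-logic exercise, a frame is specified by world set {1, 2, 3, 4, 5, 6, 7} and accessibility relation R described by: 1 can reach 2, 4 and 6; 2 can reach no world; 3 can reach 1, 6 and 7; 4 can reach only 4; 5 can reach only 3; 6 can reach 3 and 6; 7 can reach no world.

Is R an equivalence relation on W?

Reflexive: no — 1 is not related to itself.
Symmetric: no — 1 R 2 but not 2 R 1.
Transitive: no — 1 R 6 and 6 R 3, but not 1 R 3.
So R is not an equivalence relation.

No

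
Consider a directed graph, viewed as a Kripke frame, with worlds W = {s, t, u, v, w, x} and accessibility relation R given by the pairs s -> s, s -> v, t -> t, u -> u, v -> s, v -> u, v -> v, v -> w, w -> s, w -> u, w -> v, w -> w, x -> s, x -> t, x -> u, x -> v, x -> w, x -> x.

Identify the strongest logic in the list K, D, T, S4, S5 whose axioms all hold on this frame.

T

Serial (axiom D): yes — every world has a successor (e.g. s R s).
Reflexive (axiom T): yes — every world is R-related to itself.
Transitive (axiom 4): no — s R v and v R u, but not s R u.
Euclidean (axiom 5): no — v R s and v R u, but not s R u.
So F validates K, D, T; S4 would additionally require R to be transitive. The strongest is T.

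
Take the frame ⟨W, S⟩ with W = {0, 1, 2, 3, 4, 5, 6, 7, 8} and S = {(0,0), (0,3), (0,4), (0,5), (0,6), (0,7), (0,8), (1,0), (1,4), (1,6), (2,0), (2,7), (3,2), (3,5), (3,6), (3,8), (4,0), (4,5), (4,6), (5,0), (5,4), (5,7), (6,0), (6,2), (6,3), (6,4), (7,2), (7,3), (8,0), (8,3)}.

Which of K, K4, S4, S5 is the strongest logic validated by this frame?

K

Transitive (axiom 4): no — 0 S 3 and 3 S 2, but not 0 S 2.
Reflexive (axiom T): no — 1 is not related to itself.
Euclidean (axiom 5): no — 0 S 3 and 0 S 4, but not 3 S 4.
So F validates K; K4 would additionally require S to be transitive. The strongest is K.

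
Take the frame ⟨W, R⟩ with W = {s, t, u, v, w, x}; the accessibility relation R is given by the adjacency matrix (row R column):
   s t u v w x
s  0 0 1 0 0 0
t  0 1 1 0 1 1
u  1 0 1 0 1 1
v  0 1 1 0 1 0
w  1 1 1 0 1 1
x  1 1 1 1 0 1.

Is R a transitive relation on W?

No

Transitive: no — s R u and u R w, but not s R w.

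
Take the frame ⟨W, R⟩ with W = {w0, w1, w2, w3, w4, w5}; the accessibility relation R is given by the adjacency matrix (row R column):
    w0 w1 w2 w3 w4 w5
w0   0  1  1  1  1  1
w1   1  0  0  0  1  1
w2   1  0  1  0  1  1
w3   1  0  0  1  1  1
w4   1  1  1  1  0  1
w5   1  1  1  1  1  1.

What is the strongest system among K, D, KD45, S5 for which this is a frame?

Serial (axiom D): yes — every world has a successor (e.g. w0 R w1).
Euclidean (axiom 5): no — w0 R w1 and w0 R w2, but not w1 R w2.
Transitive (axiom 4): no — w1 R w0 and w0 R w2, but not w1 R w2.
Reflexive (axiom T): no — w0 is not related to itself.
So F validates K, D; KD45 would additionally require R to be Euclidean and transitive. The strongest is D.

D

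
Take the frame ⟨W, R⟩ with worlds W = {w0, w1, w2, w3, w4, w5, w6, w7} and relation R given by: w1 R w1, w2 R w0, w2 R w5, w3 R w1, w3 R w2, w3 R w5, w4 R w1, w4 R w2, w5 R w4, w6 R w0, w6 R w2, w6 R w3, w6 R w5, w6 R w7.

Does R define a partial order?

No

Reflexive: no — w0 is not related to itself.
Transitive: no — w2 R w5 and w5 R w4, but not w2 R w4.
Antisymmetric: yes — no distinct pair is related both ways.
So R is not a partial order.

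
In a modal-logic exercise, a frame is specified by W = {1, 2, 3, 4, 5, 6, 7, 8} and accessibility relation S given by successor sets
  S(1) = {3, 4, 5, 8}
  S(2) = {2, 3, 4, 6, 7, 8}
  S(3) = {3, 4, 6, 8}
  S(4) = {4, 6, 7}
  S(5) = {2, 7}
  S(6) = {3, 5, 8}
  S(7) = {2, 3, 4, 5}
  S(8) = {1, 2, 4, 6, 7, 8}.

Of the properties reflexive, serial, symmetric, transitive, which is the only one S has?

serial

Reflexive: no — 1 is not related to itself.
Serial: yes — every world has a successor (e.g. 1 S 3).
Symmetric: no — 1 S 3 but not 3 S 1.
Transitive: no — 1 S 3 and 3 S 6, but not 1 S 6.
Only serial holds.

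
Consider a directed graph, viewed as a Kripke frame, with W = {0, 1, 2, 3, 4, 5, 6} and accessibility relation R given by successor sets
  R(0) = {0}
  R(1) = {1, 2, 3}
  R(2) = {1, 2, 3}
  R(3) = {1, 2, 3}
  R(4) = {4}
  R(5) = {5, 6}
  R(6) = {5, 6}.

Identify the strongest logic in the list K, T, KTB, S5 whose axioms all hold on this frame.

Reflexive (axiom T): yes — every world is R-related to itself.
Symmetric (axiom B): yes — every pair in R has its reverse in R.
Euclidean (axiom 5): yes — any two successors of a common world are R-related.
So F validates K, T, KTB, S5. The strongest is S5.

S5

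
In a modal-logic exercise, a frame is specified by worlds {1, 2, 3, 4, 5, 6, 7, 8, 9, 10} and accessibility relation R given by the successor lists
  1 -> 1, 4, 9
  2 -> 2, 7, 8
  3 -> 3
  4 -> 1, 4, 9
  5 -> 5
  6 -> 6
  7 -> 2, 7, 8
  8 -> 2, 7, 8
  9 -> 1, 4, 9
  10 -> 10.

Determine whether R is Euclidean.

Euclidean: yes — any two successors of a common world are R-related.

Yes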